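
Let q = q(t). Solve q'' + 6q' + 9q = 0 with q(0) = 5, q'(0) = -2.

q = 5*exp(-3*t) + 13*t*exp(-3*t)

Characteristic equation r² + 6r + 9 = 0 has discriminant (6)² - 4·(9) = 0, so r = -3 is a repeated root.
Hence q_h = (C1 + C2*t)*exp(-3*t).
Apply the initial conditions: q(0) = C1 = 5 and q'(0) = C2 - 3*C1 = -2. Solving gives C1 = 5, C2 = 13.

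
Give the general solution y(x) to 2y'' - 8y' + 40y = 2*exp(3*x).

Divide through by 2: y'' - 4y' + 20y = exp(3*x).
Characteristic equation r² - 4r + 20 = 0 has discriminant (-4)² - 4·(20) = -64 < 0, so r = 2 ± 4i.
Hence y_h = C1*cos(4*x)*exp(2*x) + C2*exp(2*x)*sin(4*x).
Try y_p = A*exp(3*x). Substituting into the equation and dividing by exp(3*x) gives A = 1/17, so y_p = exp(3*x)/17.

y = exp(3*x)/17 + C1*cos(4*x)*exp(2*x) + C2*exp(2*x)*sin(4*x)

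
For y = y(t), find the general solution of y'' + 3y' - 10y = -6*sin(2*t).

y = 9*cos(2*t)/58 + 21*sin(2*t)/58 + C1*exp(2*t) + C2*exp(-5*t)

Characteristic equation r² + 3r - 10 = 0 factors as (r - 2)(r + 5) = 0, so r = 2, -5.
Hence y_h = C1*exp(2*t) + C2*exp(-5*t).
Try y_p = A*cos(2*t) + B*sin(2*t). Substituting and equating the coefficients of cos(2t) and sin(2t) gives A = 9/58, B = 21/58, so y_p = 9*cos(2*t)/58 + 21*sin(2*t)/58.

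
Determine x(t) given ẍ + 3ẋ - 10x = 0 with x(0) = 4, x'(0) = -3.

x = 11*exp(-5*t)/7 + 17*exp(2*t)/7

Characteristic equation r² + 3r - 10 = 0 factors as (r - 2)(r + 5) = 0, so r = 2, -5.
Hence x_h = C1*exp(2*t) + C2*exp(-5*t).
Apply the initial conditions: x(0) = C1 + C2 = 4 and x'(0) = -5*C2 + 2*C1 = -3. Solving gives C1 = 17/7, C2 = 11/7.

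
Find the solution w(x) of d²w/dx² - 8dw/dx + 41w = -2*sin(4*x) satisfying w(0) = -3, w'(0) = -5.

w = -64*cos(4*x)/1649 - 50*sin(4*x)/1649 - 4883*cos(5*x)*exp(4*x)/1649 + 11487*exp(4*x)*sin(5*x)/8245

Characteristic equation r² - 8r + 41 = 0 has discriminant (-8)² - 4·(41) = -100 < 0, so r = 4 ± 5i.
Hence w_h = C1*cos(5*x)*exp(4*x) + C2*exp(4*x)*sin(5*x).
Try w_p = A*cos(4*x) + B*sin(4*x). Substituting and equating the coefficients of cos(4x) and sin(4x) gives A = -64/1649, B = -50/1649, so w_p = -64*cos(4*x)/1649 - 50*sin(4*x)/1649.
General solution: w = -64*cos(4*x)/1649 - 50*sin(4*x)/1649 + C1*cos(5*x)*exp(4*x) + C2*exp(4*x)*sin(5*x).
Apply the initial conditions: w(0) = -64/1649 + C1 = -3 and w'(0) = -200/1649 + 4*C1 + 5*C2 = -5. Solving gives C1 = -4883/1649, C2 = 11487/8245.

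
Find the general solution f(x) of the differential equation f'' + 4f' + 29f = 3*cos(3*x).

Characteristic equation r² + 4r + 29 = 0 has discriminant (4)² - 4·(29) = -100 < 0, so r = -2 ± 5i.
Hence f_h = C1*cos(5*x)*exp(-2*x) + C2*exp(-2*x)*sin(5*x).
Try f_p = A*cos(3*x) + B*sin(3*x). Substituting and equating the coefficients of cos(3x) and sin(3x) gives A = 15/136, B = 9/136, so f_p = 9*sin(3*x)/136 + 15*cos(3*x)/136.

f = 9*sin(3*x)/136 + 15*cos(3*x)/136 + C1*cos(5*x)*exp(-2*x) + C2*exp(-2*x)*sin(5*x)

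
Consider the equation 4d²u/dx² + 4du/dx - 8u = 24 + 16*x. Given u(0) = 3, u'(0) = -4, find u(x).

u = -4 - 2*x + 3*exp(-2*x) + 4*exp(x)

Divide through by 4: u'' + u' - 2u = 6 + 4*x.
Characteristic equation r² + r - 2 = 0 factors as (r - 1)(r + 2) = 0, so r = 1, -2.
Hence u_h = C1*exp(x) + C2*exp(-2*x).
For the particular solution try u_p = A0 + A1*x. Substituting and matching coefficients of each power of x gives A0 = -4, A1 = -2, so u_p = -4 - 2*x.
General solution: u = -4 - 2*x + C1*exp(x) + C2*exp(-2*x).
Apply the initial conditions: u(0) = -4 + C1 + C2 = 3 and u'(0) = -2 + C1 - 2*C2 = -4. Solving gives C1 = 4, C2 = 3.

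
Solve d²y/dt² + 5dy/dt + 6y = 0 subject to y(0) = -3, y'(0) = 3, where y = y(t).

y = -6*exp(-2*t) + 3*exp(-3*t)

Characteristic equation r² + 5r + 6 = 0 factors as (r + 3)(r + 2) = 0, so r = -3, -2.
Hence y_h = C1*exp(-3*t) + C2*exp(-2*t).
Apply the initial conditions: y(0) = C1 + C2 = -3 and y'(0) = -3*C1 - 2*C2 = 3. Solving gives C1 = 3, C2 = -6.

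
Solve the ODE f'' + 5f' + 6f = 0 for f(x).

Characteristic equation r² + 5r + 6 = 0 factors as (r + 3)(r + 2) = 0, so r = -3, -2.
Hence f_h = C1*exp(-3*x) + C2*exp(-2*x).

f = C1*exp(-3*x) + C2*exp(-2*x)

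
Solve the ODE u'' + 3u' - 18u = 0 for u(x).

u = C1*exp(-6*x) + C2*exp(3*x)

Characteristic equation r² + 3r - 18 = 0 factors as (r + 6)(r - 3) = 0, so r = -6, 3.
Hence u_h = C1*exp(-6*x) + C2*exp(3*x).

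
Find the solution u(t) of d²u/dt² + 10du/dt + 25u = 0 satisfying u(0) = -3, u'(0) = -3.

u = -3*exp(-5*t) - 18*t*exp(-5*t)

Characteristic equation r² + 10r + 25 = 0 has discriminant (10)² - 4·(25) = 0, so r = -5 is a repeated root.
Hence u_h = (C1 + C2*t)*exp(-5*t).
Apply the initial conditions: u(0) = C1 = -3 and u'(0) = C2 - 5*C1 = -3. Solving gives C1 = -3, C2 = -18.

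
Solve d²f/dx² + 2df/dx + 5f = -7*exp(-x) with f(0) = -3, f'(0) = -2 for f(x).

Characteristic equation r² + 2r + 5 = 0 has discriminant (2)² - 4·(5) = -16 < 0, so r = -1 ± 2i.
Hence f_h = C1*cos(2*x)*exp(-x) + C2*exp(-x)*sin(2*x).
Try f_p = A*exp(-x). Substituting into the equation and dividing by exp(-x) gives A = -7/4, so f_p = -7*exp(-x)/4.
General solution: f = -7*exp(-x)/4 + C1*cos(2*x)*exp(-x) + C2*exp(-x)*sin(2*x).
Apply the initial conditions: f(0) = -7/4 + C1 = -3 and f'(0) = 7/4 - C1 + 2*C2 = -2. Solving gives C1 = -5/4, C2 = -5/2.

f = -7*exp(-x)/4 - 5*exp(-x)*sin(2*x)/2 - 5*cos(2*x)*exp(-x)/4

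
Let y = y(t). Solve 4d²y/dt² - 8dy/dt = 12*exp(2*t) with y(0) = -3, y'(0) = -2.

Divide through by 4: y'' - 2y' = 3*exp(2*t).
Characteristic equation r² - 2r = 0 factors as (r - 2)r = 0, so r = 2, 0.
Hence y_h = C1*exp(2*t) + C2.
Since exp(2*t) solves the homogeneous equation (r = 2 is a root of multiplicity 1), multiply the trial by t. Try y_p = A*t*exp(2*t). Substituting into the equation and dividing by exp(2*t) gives A = 3/2, so y_p = 3*t*exp(2*t)/2.
General solution: y = C2 + C1*exp(2*t) + 3*t*exp(2*t)/2.
Apply the initial conditions: y(0) = C1 + C2 = -3 and y'(0) = 3/2 + 2*C1 = -2. Solving gives C1 = -7/4, C2 = -5/4.

y = -5/4 - 7*exp(2*t)/4 + 3*t*exp(2*t)/2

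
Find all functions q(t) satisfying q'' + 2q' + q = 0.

q = C1*exp(-t) + C2*t*exp(-t)

Characteristic equation r² + 2r + 1 = 0 has discriminant (2)² - 4·(1) = 0, so r = -1 is a repeated root.
Hence q_h = (C1 + C2*t)*exp(-t).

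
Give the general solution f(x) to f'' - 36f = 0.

Characteristic equation r² - 36 = 0 factors as (r - 6)(r + 6) = 0, so r = 6, -6.
Hence f_h = C1*exp(6*x) + C2*exp(-6*x).

f = C1*exp(6*x) + C2*exp(-6*x)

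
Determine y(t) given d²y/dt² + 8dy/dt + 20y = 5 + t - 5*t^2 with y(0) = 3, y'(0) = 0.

y = 7/40 - t**2/4 + t/4 + 113*cos(2*t)*exp(-4*t)/40 + 221*exp(-4*t)*sin(2*t)/40

Characteristic equation r² + 8r + 20 = 0 has discriminant (8)² - 4·(20) = -16 < 0, so r = -4 ± 2i.
Hence y_h = C1*cos(2*t)*exp(-4*t) + C2*exp(-4*t)*sin(2*t).
For the particular solution try y_p = A0 + A1*t + A2*t^2. Substituting and matching coefficients of each power of t gives A0 = 7/40, A1 = 1/4, A2 = -1/4, so y_p = 7/40 - t^2/4 + t/4.
General solution: y = 7/40 - t^2/4 + t/4 + C1*cos(2*t)*exp(-4*t) + C2*exp(-4*t)*sin(2*t).
Apply the initial conditions: y(0) = 7/40 + C1 = 3 and y'(0) = 1/4 - 4*C1 + 2*C2 = 0. Solving gives C1 = 113/40, C2 = 221/40.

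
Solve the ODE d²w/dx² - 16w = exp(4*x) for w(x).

Characteristic equation r² - 16 = 0 factors as (r + 4)(r - 4) = 0, so r = -4, 4.
Hence w_h = C1*exp(-4*x) + C2*exp(4*x).
Since exp(4*x) solves the homogeneous equation (r = 4 is a root of multiplicity 1), multiply the trial by x. Try w_p = A*x*exp(4*x). Substituting into the equation and dividing by exp(4*x) gives A = 1/8, so w_p = x*exp(4*x)/8.

w = C1*exp(-4*x) + C2*exp(4*x) + x*exp(4*x)/8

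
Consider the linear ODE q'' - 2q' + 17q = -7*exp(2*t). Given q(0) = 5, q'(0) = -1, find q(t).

q = -7*exp(2*t)/17 - 95*exp(t)*sin(4*t)/68 + 92*cos(4*t)*exp(t)/17

Characteristic equation r² - 2r + 17 = 0 has discriminant (-2)² - 4·(17) = -64 < 0, so r = 1 ± 4i.
Hence q_h = C1*cos(4*t)*exp(t) + C2*exp(t)*sin(4*t).
Try q_p = A*exp(2*t). Substituting into the equation and dividing by exp(2*t) gives A = -7/17, so q_p = -7*exp(2*t)/17.
General solution: q = -7*exp(2*t)/17 + C1*cos(4*t)*exp(t) + C2*exp(t)*sin(4*t).
Apply the initial conditions: q(0) = -7/17 + C1 = 5 and q'(0) = -14/17 + C1 + 4*C2 = -1. Solving gives C1 = 92/17, C2 = -95/68.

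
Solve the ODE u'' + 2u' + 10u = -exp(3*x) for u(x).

u = -exp(3*x)/25 + C1*cos(3*x)*exp(-x) + C2*exp(-x)*sin(3*x)

Characteristic equation r² + 2r + 10 = 0 has discriminant (2)² - 4·(10) = -36 < 0, so r = -1 ± 3i.
Hence u_h = C1*cos(3*x)*exp(-x) + C2*exp(-x)*sin(3*x).
Try u_p = A*exp(3*x). Substituting into the equation and dividing by exp(3*x) gives A = -1/25, so u_p = -exp(3*x)/25.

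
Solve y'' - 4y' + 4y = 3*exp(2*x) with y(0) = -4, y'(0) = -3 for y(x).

Characteristic equation r² - 4r + 4 = 0 has discriminant (-4)² - 4·(4) = 0, so r = 2 is a repeated root.
Hence y_h = (C1 + C2*x)*exp(2*x).
Since exp(2*x) solves the homogeneous equation (r = 2 is a root of multiplicity 2), multiply the trial by x^2. Try y_p = A*x^2*exp(2*x). Substituting into the equation and dividing by exp(2*x) gives A = 3/2, so y_p = 3*x^2*exp(2*x)/2.
General solution: y = C1*exp(2*x) + 3*x^2*exp(2*x)/2 + C2*x*exp(2*x).
Apply the initial conditions: y(0) = C1 = -4 and y'(0) = C2 + 2*C1 = -3. Solving gives C1 = -4, C2 = 5.

y = -4*exp(2*x) + 5*x*exp(2*x) + 3*x**2*exp(2*x)/2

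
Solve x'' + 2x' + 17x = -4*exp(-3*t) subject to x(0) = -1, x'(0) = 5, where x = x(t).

Characteristic equation r² + 2r + 17 = 0 has discriminant (2)² - 4·(17) = -64 < 0, so r = -1 ± 4i.
Hence x_h = C1*cos(4*t)*exp(-t) + C2*exp(-t)*sin(4*t).
Try x_p = A*exp(-3*t). Substituting into the equation and dividing by exp(-3*t) gives A = -1/5, so x_p = -exp(-3*t)/5.
General solution: x = -exp(-3*t)/5 + C1*cos(4*t)*exp(-t) + C2*exp(-t)*sin(4*t).
Apply the initial conditions: x(0) = -1/5 + C1 = -1 and x'(0) = 3/5 - C1 + 4*C2 = 5. Solving gives C1 = -4/5, C2 = 9/10.

x = -exp(-3*t)/5 - 4*cos(4*t)*exp(-t)/5 + 9*exp(-t)*sin(4*t)/10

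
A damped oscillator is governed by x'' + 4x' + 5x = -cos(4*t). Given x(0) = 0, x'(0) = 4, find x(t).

Characteristic equation r² + 4r + 5 = 0 has discriminant (4)² - 4·(5) = -4 < 0, so r = -2 ± i.
Hence x_h = C1*cos(t)*exp(-2*t) + C2*exp(-2*t)*sin(t).
Try x_p = A*cos(4*t) + B*sin(4*t). Substituting and equating the coefficients of cos(4t) and sin(4t) gives A = 11/377, B = -16/377, so x_p = -16*sin(4*t)/377 + 11*cos(4*t)/377.
General solution: x = -16*sin(4*t)/377 + 11*cos(4*t)/377 + C1*cos(t)*exp(-2*t) + C2*exp(-2*t)*sin(t).
Apply the initial conditions: x(0) = 11/377 + C1 = 0 and x'(0) = -64/377 + C2 - 2*C1 = 4. Solving gives C1 = -11/377, C2 = 1550/377.

x = -16*sin(4*t)/377 + 11*cos(4*t)/377 - 11*cos(t)*exp(-2*t)/377 + 1550*exp(-2*t)*sin(t)/377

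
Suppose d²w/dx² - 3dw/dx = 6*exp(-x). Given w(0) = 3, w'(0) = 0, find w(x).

w = 1 + exp(3*x)/2 + 3*exp(-x)/2

Characteristic equation r² - 3r = 0 factors as (r - 3)r = 0, so r = 3, 0.
Hence w_h = C1*exp(3*x) + C2.
Try w_p = A*exp(-x). Substituting into the equation and dividing by exp(-x) gives A = 3/2, so w_p = 3*exp(-x)/2.
General solution: w = C2 + 3*exp(-x)/2 + C1*exp(3*x).
Apply the initial conditions: w(0) = 3/2 + C1 + C2 = 3 and w'(0) = -3/2 + 3*C1 = 0. Solving gives C1 = 1/2, C2 = 1.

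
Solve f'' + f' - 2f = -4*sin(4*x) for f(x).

f = 4*cos(4*x)/85 + 18*sin(4*x)/85 + C1*exp(-2*x) + C2*exp(x)

Characteristic equation r² + r - 2 = 0 factors as (r + 2)(r - 1) = 0, so r = -2, 1.
Hence f_h = C1*exp(-2*x) + C2*exp(x).
Try f_p = A*cos(4*x) + B*sin(4*x). Substituting and equating the coefficients of cos(4x) and sin(4x) gives A = 4/85, B = 18/85, so f_p = 4*cos(4*x)/85 + 18*sin(4*x)/85.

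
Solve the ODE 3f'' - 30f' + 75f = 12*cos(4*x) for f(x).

Divide through by 3: f'' - 10f' + 25f = 4*cos(4*x).
Characteristic equation r² - 10r + 25 = 0 has discriminant (-10)² - 4·(25) = 0, so r = 5 is a repeated root.
Hence f_h = (C1 + C2*x)*exp(5*x).
Try f_p = A*cos(4*x) + B*sin(4*x). Substituting and equating the coefficients of cos(4x) and sin(4x) gives A = 36/1681, B = -160/1681, so f_p = -160*sin(4*x)/1681 + 36*cos(4*x)/1681.

f = -160*sin(4*x)/1681 + 36*cos(4*x)/1681 + C1*exp(5*x) + C2*x*exp(5*x)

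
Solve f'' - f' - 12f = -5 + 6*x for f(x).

Characteristic equation r² - r - 12 = 0 factors as (r + 3)(r - 4) = 0, so r = -3, 4.
Hence f_h = C1*exp(-3*x) + C2*exp(4*x).
For the particular solution try f_p = A0 + A1*x. Substituting and matching coefficients of each power of x gives A0 = 11/24, A1 = -1/2, so f_p = 11/24 - x/2.

f = 11/24 - x/2 + C1*exp(-3*x) + C2*exp(4*x)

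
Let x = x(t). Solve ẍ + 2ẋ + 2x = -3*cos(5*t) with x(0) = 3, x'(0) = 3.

x = -30*sin(5*t)/629 + 69*cos(5*t)/629 + 1818*cos(t)*exp(-t)/629 + 3855*exp(-t)*sin(t)/629

Characteristic equation r² + 2r + 2 = 0 has discriminant (2)² - 4·(2) = -4 < 0, so r = -1 ± i.
Hence x_h = C1*cos(t)*exp(-t) + C2*exp(-t)*sin(t).
Try x_p = A*cos(5*t) + B*sin(5*t). Substituting and equating the coefficients of cos(5t) and sin(5t) gives A = 69/629, B = -30/629, so x_p = -30*sin(5*t)/629 + 69*cos(5*t)/629.
General solution: x = -30*sin(5*t)/629 + 69*cos(5*t)/629 + C1*cos(t)*exp(-t) + C2*exp(-t)*sin(t).
Apply the initial conditions: x(0) = 69/629 + C1 = 3 and x'(0) = -150/629 + C2 - C1 = 3. Solving gives C1 = 1818/629, C2 = 3855/629.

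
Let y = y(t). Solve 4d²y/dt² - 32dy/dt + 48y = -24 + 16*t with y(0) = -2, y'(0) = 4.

y = -5/18 - 7*exp(2*t)/2 + t/3 + 16*exp(6*t)/9

Divide through by 4: y'' - 8y' + 12y = -6 + 4*t.
Characteristic equation r² - 8r + 12 = 0 factors as (r - 2)(r - 6) = 0, so r = 2, 6.
Hence y_h = C1*exp(2*t) + C2*exp(6*t).
For the particular solution try y_p = A0 + A1*t. Substituting and matching coefficients of each power of t gives A0 = -5/18, A1 = 1/3, so y_p = -5/18 + t/3.
General solution: y = -5/18 + t/3 + C1*exp(2*t) + C2*exp(6*t).
Apply the initial conditions: y(0) = -5/18 + C1 + C2 = -2 and y'(0) = 1/3 + 2*C1 + 6*C2 = 4. Solving gives C1 = -7/2, C2 = 16/9.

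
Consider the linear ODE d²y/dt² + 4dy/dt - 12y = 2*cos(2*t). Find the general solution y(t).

y = -cos(2*t)/10 + sin(2*t)/20 + C1*exp(-6*t) + C2*exp(2*t)

Characteristic equation r² + 4r - 12 = 0 factors as (r + 6)(r - 2) = 0, so r = -6, 2.
Hence y_h = C1*exp(-6*t) + C2*exp(2*t).
Try y_p = A*cos(2*t) + B*sin(2*t). Substituting and equating the coefficients of cos(2t) and sin(2t) gives A = -1/10, B = 1/20, so y_p = -cos(2*t)/10 + sin(2*t)/20.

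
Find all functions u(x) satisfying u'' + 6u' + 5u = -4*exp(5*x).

Characteristic equation r² + 6r + 5 = 0 factors as (r + 5)(r + 1) = 0, so r = -5, -1.
Hence u_h = C1*exp(-5*x) + C2*exp(-x).
Try u_p = A*exp(5*x). Substituting into the equation and dividing by exp(5*x) gives A = -1/15, so u_p = -exp(5*x)/15.

u = -exp(5*x)/15 + C1*exp(-5*x) + C2*exp(-x)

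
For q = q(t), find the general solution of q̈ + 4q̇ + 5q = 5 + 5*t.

q = 1/5 + t + C1*cos(t)*exp(-2*t) + C2*exp(-2*t)*sin(t)

Characteristic equation r² + 4r + 5 = 0 has discriminant (4)² - 4·(5) = -4 < 0, so r = -2 ± i.
Hence q_h = C1*cos(t)*exp(-2*t) + C2*exp(-2*t)*sin(t).
For the particular solution try q_p = A0 + A1*t. Substituting and matching coefficients of each power of t gives A0 = 1/5, A1 = 1, so q_p = 1/5 + t.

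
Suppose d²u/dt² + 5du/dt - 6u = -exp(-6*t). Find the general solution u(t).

u = C1*exp(t) + C2*exp(-6*t) + t*exp(-6*t)/7

Characteristic equation r² + 5r - 6 = 0 factors as (r - 1)(r + 6) = 0, so r = 1, -6.
Hence u_h = C1*exp(t) + C2*exp(-6*t).
Since exp(-6*t) solves the homogeneous equation (r = -6 is a root of multiplicity 1), multiply the trial by t. Try u_p = A*t*exp(-6*t). Substituting into the equation and dividing by exp(-6*t) gives A = 1/7, so u_p = t*exp(-6*t)/7.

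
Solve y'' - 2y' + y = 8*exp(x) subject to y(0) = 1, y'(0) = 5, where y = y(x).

Characteristic equation r² - 2r + 1 = 0 has discriminant (-2)² - 4·(1) = 0, so r = 1 is a repeated root.
Hence y_h = (C1 + C2*x)*exp(x).
Since exp(x) solves the homogeneous equation (r = 1 is a root of multiplicity 2), multiply the trial by x^2. Try y_p = A*x^2*exp(x). Substituting into the equation and dividing by exp(x) gives A = 4, so y_p = 4*x^2*exp(x).
General solution: y = C1*exp(x) + 4*x^2*exp(x) + C2*x*exp(x).
Apply the initial conditions: y(0) = C1 = 1 and y'(0) = C1 + C2 = 5. Solving gives C1 = 1, C2 = 4.

y = 4*x*exp(x) + 4*x**2*exp(x) + exp(x)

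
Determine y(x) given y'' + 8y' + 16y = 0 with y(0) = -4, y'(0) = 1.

Characteristic equation r² + 8r + 16 = 0 has discriminant (8)² - 4·(16) = 0, so r = -4 is a repeated root.
Hence y_h = (C1 + C2*x)*exp(-4*x).
Apply the initial conditions: y(0) = C1 = -4 and y'(0) = C2 - 4*C1 = 1. Solving gives C1 = -4, C2 = -15.

y = -4*exp(-4*x) - 15*x*exp(-4*x)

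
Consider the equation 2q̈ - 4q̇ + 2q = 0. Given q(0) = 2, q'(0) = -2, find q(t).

Divide through by 2: q'' - 2q' + q = 0.
Characteristic equation r² - 2r + 1 = 0 has discriminant (-2)² - 4·(1) = 0, so r = 1 is a repeated root.
Hence q_h = (C1 + C2*t)*exp(t).
Apply the initial conditions: q(0) = C1 = 2 and q'(0) = C1 + C2 = -2. Solving gives C1 = 2, C2 = -4.

q = 2*exp(t) - 4*t*exp(t)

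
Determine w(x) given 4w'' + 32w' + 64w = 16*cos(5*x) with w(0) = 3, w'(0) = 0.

w = -36*cos(5*x)/1681 + 160*sin(5*x)/1681 + 5079*exp(-4*x)/1681 + 476*x*exp(-4*x)/41

Divide through by 4: w'' + 8w' + 16w = 4*cos(5*x).
Characteristic equation r² + 8r + 16 = 0 has discriminant (8)² - 4·(16) = 0, so r = -4 is a repeated root.
Hence w_h = (C1 + C2*x)*exp(-4*x).
Try w_p = A*cos(5*x) + B*sin(5*x). Substituting and equating the coefficients of cos(5x) and sin(5x) gives A = -36/1681, B = 160/1681, so w_p = -36*cos(5*x)/1681 + 160*sin(5*x)/1681.
General solution: w = -36*cos(5*x)/1681 + 160*sin(5*x)/1681 + C1*exp(-4*x) + C2*x*exp(-4*x).
Apply the initial conditions: w(0) = -36/1681 + C1 = 3 and w'(0) = 800/1681 + C2 - 4*C1 = 0. Solving gives C1 = 5079/1681, C2 = 476/41.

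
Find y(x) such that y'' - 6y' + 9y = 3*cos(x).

Characteristic equation r² - 6r + 9 = 0 has discriminant (-6)² - 4·(9) = 0, so r = 3 is a repeated root.
Hence y_h = (C1 + C2*x)*exp(3*x).
Try y_p = A*cos(x) + B*sin(x). Substituting and equating the coefficients of cos(x) and sin(x) gives A = 6/25, B = -9/50, so y_p = -9*sin(x)/50 + 6*cos(x)/25.

y = -9*sin(x)/50 + 6*cos(x)/25 + C1*exp(3*x) + C2*x*exp(3*x)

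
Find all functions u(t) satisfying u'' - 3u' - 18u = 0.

u = C1*exp(-3*t) + C2*exp(6*t)

Characteristic equation r² - 3r - 18 = 0 factors as (r + 3)(r - 6) = 0, so r = -3, 6.
Hence u_h = C1*exp(-3*t) + C2*exp(6*t).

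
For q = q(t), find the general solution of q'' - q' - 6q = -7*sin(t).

Characteristic equation r² - r - 6 = 0 factors as (r - 3)(r + 2) = 0, so r = 3, -2.
Hence q_h = C1*exp(3*t) + C2*exp(-2*t).
Try q_p = A*cos(t) + B*sin(t). Substituting and equating the coefficients of cos(t) and sin(t) gives A = -7/50, B = 49/50, so q_p = -7*cos(t)/50 + 49*sin(t)/50.

q = -7*cos(t)/50 + 49*sin(t)/50 + C1*exp(3*t) + C2*exp(-2*t)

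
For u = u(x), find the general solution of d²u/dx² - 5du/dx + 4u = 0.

u = C1*exp(4*x) + C2*exp(x)

Characteristic equation r² - 5r + 4 = 0 factors as (r - 4)(r - 1) = 0, so r = 4, 1.
Hence u_h = C1*exp(4*x) + C2*exp(x).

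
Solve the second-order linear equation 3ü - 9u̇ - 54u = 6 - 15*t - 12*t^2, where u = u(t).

Divide through by 3: u'' - 3u' - 18u = 2 - 5*t - 4*t^2.
Characteristic equation r² - 3r - 18 = 0 factors as (r + 3)(r - 6) = 0, so r = -3, 6.
Hence u_h = C1*exp(-3*t) + C2*exp(6*t).
For the particular solution try u_p = A0 + A1*t + A2*t^2. Substituting and matching coefficients of each power of t gives A0 = -13/108, A1 = 11/54, A2 = 2/9, so u_p = -13/108 + 2*t^2/9 + 11*t/54.

u = -13/108 + 2*t**2/9 + 11*t/54 + C1*exp(-3*t) + C2*exp(6*t)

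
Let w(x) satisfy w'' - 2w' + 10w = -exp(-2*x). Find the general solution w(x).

w = -exp(-2*x)/18 + C1*cos(3*x)*exp(x) + C2*exp(x)*sin(3*x)

Characteristic equation r² - 2r + 10 = 0 has discriminant (-2)² - 4·(10) = -36 < 0, so r = 1 ± 3i.
Hence w_h = C1*cos(3*x)*exp(x) + C2*exp(x)*sin(3*x).
Try w_p = A*exp(-2*x). Substituting into the equation and dividing by exp(-2*x) gives A = -1/18, so w_p = -exp(-2*x)/18.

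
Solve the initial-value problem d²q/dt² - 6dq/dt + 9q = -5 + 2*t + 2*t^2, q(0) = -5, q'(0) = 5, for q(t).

q = -7/27 - 128*exp(3*t)/27 + 2*t**2/9 + 14*t/27 + 505*t*exp(3*t)/27

Characteristic equation r² - 6r + 9 = 0 has discriminant (-6)² - 4·(9) = 0, so r = 3 is a repeated root.
Hence q_h = (C1 + C2*t)*exp(3*t).
For the particular solution try q_p = A0 + A1*t + A2*t^2. Substituting and matching coefficients of each power of t gives A0 = -7/27, A1 = 14/27, A2 = 2/9, so q_p = -7/27 + 2*t^2/9 + 14*t/27.
General solution: q = -7/27 + 2*t^2/9 + 14*t/27 + C1*exp(3*t) + C2*t*exp(3*t).
Apply the initial conditions: q(0) = -7/27 + C1 = -5 and q'(0) = 14/27 + C2 + 3*C1 = 5. Solving gives C1 = -128/27, C2 = 505/27.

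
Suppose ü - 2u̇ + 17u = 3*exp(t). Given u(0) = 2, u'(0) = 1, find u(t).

Characteristic equation r² - 2r + 17 = 0 has discriminant (-2)² - 4·(17) = -64 < 0, so r = 1 ± 4i.
Hence u_h = C1*cos(4*t)*exp(t) + C2*exp(t)*sin(4*t).
Try u_p = A*exp(t). Substituting into the equation and dividing by exp(t) gives A = 3/16, so u_p = 3*exp(t)/16.
General solution: u = 3*exp(t)/16 + C1*cos(4*t)*exp(t) + C2*exp(t)*sin(4*t).
Apply the initial conditions: u(0) = 3/16 + C1 = 2 and u'(0) = 3/16 + C1 + 4*C2 = 1. Solving gives C1 = 29/16, C2 = -1/4.

u = 3*exp(t)/16 - exp(t)*sin(4*t)/4 + 29*cos(4*t)*exp(t)/16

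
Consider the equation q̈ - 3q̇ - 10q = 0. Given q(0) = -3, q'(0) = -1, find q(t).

Characteristic equation r² - 3r - 10 = 0 factors as (r + 2)(r - 5) = 0, so r = -2, 5.
Hence q_h = C1*exp(-2*t) + C2*exp(5*t).
Apply the initial conditions: q(0) = C1 + C2 = -3 and q'(0) = -2*C1 + 5*C2 = -1. Solving gives C1 = -2, C2 = -1.

q = -exp(5*t) - 2*exp(-2*t)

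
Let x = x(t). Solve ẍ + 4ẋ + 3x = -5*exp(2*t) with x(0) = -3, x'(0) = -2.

x = 2*exp(-3*t) - 14*exp(-t)/3 - exp(2*t)/3

Characteristic equation r² + 4r + 3 = 0 factors as (r + 3)(r + 1) = 0, so r = -3, -1.
Hence x_h = C1*exp(-3*t) + C2*exp(-t).
Try x_p = A*exp(2*t). Substituting into the equation and dividing by exp(2*t) gives A = -1/3, so x_p = -exp(2*t)/3.
General solution: x = -exp(2*t)/3 + C1*exp(-3*t) + C2*exp(-t).
Apply the initial conditions: x(0) = -1/3 + C1 + C2 = -3 and x'(0) = -2/3 - C2 - 3*C1 = -2. Solving gives C1 = 2, C2 = -14/3.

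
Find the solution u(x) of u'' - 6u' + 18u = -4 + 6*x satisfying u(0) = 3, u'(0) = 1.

Characteristic equation r² - 6r + 18 = 0 has discriminant (-6)² - 4·(18) = -36 < 0, so r = 3 ± 3i.
Hence u_h = C1*cos(3*x)*exp(3*x) + C2*exp(3*x)*sin(3*x).
For the particular solution try u_p = A0 + A1*x. Substituting and matching coefficients of each power of x gives A0 = -1/9, A1 = 1/3, so u_p = -1/9 + x/3.
General solution: u = -1/9 + x/3 + C1*cos(3*x)*exp(3*x) + C2*exp(3*x)*sin(3*x).
Apply the initial conditions: u(0) = -1/9 + C1 = 3 and u'(0) = 1/3 + 3*C1 + 3*C2 = 1. Solving gives C1 = 28/9, C2 = -26/9.

u = -1/9 + x/3 - 26*exp(3*x)*sin(3*x)/9 + 28*cos(3*x)*exp(3*x)/9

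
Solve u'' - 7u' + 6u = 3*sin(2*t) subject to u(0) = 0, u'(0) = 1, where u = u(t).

u = -11*exp(t)/25 + 3*sin(2*t)/100 + 21*cos(2*t)/100 + 23*exp(6*t)/100

Characteristic equation r² - 7r + 6 = 0 factors as (r - 1)(r - 6) = 0, so r = 1, 6.
Hence u_h = C1*exp(t) + C2*exp(6*t).
Try u_p = A*cos(2*t) + B*sin(2*t). Substituting and equating the coefficients of cos(2t) and sin(2t) gives A = 21/100, B = 3/100, so u_p = 3*sin(2*t)/100 + 21*cos(2*t)/100.
General solution: u = 3*sin(2*t)/100 + 21*cos(2*t)/100 + C1*exp(t) + C2*exp(6*t).
Apply the initial conditions: u(0) = 21/100 + C1 + C2 = 0 and u'(0) = 3/50 + C1 + 6*C2 = 1. Solving gives C1 = -11/25, C2 = 23/100.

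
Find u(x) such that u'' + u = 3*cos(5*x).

u = -cos(5*x)/8 + C1*cos(x) + C2*sin(x)

Characteristic equation r² + 1 = 0 has discriminant (0)² - 4·(1) = -4 < 0, so r = ± i.
Hence u_h = C1*cos(x) + C2*sin(x).
Try u_p = A*cos(5*x) + B*sin(5*x). Substituting and equating the coefficients of cos(5x) and sin(5x) gives A = -1/8, B = 0, so u_p = -cos(5*x)/8.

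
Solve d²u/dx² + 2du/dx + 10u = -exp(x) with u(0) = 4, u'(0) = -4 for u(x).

Characteristic equation r² + 2r + 10 = 0 has discriminant (2)² - 4·(10) = -36 < 0, so r = -1 ± 3i.
Hence u_h = C1*cos(3*x)*exp(-x) + C2*exp(-x)*sin(3*x).
Try u_p = A*exp(x). Substituting into the equation and dividing by exp(x) gives A = -1/13, so u_p = -exp(x)/13.
General solution: u = -exp(x)/13 + C1*cos(3*x)*exp(-x) + C2*exp(-x)*sin(3*x).
Apply the initial conditions: u(0) = -1/13 + C1 = 4 and u'(0) = -1/13 - C1 + 3*C2 = -4. Solving gives C1 = 53/13, C2 = 2/39.

u = -exp(x)/13 + 2*exp(-x)*sin(3*x)/39 + 53*cos(3*x)*exp(-x)/13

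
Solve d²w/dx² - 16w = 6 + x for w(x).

Characteristic equation r² - 16 = 0 factors as (r + 4)(r - 4) = 0, so r = -4, 4.
Hence w_h = C1*exp(-4*x) + C2*exp(4*x).
For the particular solution try w_p = A0 + A1*x. Substituting and matching coefficients of each power of x gives A0 = -3/8, A1 = -1/16, so w_p = -3/8 - x/16.

w = -3/8 - x/16 + C1*exp(-4*x) + C2*exp(4*x)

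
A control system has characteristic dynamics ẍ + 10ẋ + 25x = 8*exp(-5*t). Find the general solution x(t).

Characteristic equation r² + 10r + 25 = 0 has discriminant (10)² - 4·(25) = 0, so r = -5 is a repeated root.
Hence x_h = (C1 + C2*t)*exp(-5*t).
Since exp(-5*t) solves the homogeneous equation (r = -5 is a root of multiplicity 2), multiply the trial by t^2. Try x_p = A*t^2*exp(-5*t). Substituting into the equation and dividing by exp(-5*t) gives A = 4, so x_p = 4*t^2*exp(-5*t).

x = C1*exp(-5*t) + 4*t**2*exp(-5*t) + C2*t*exp(-5*t)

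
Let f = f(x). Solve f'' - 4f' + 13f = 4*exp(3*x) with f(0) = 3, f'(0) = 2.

Characteristic equation r² - 4r + 13 = 0 has discriminant (-4)² - 4·(13) = -36 < 0, so r = 2 ± 3i.
Hence f_h = C1*cos(3*x)*exp(2*x) + C2*exp(2*x)*sin(3*x).
Try f_p = A*exp(3*x). Substituting into the equation and dividing by exp(3*x) gives A = 2/5, so f_p = 2*exp(3*x)/5.
General solution: f = 2*exp(3*x)/5 + C1*cos(3*x)*exp(2*x) + C2*exp(2*x)*sin(3*x).
Apply the initial conditions: f(0) = 2/5 + C1 = 3 and f'(0) = 6/5 + 2*C1 + 3*C2 = 2. Solving gives C1 = 13/5, C2 = -22/15.

f = 2*exp(3*x)/5 - 22*exp(2*x)*sin(3*x)/15 + 13*cos(3*x)*exp(2*x)/5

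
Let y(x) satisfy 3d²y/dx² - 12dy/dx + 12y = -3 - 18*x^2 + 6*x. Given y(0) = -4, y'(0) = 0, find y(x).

Divide through by 3: y'' - 4y' + 4y = -1 - 6*x^2 + 2*x.
Characteristic equation r² - 4r + 4 = 0 has discriminant (-4)² - 4·(4) = 0, so r = 2 is a repeated root.
Hence y_h = (C1 + C2*x)*exp(2*x).
For the particular solution try y_p = A0 + A1*x + A2*x^2. Substituting and matching coefficients of each power of x gives A0 = -2, A1 = -5/2, A2 = -3/2, so y_p = -2 - 5*x/2 - 3*x^2/2.
General solution: y = -2 - 5*x/2 - 3*x^2/2 + C1*exp(2*x) + C2*x*exp(2*x).
Apply the initial conditions: y(0) = -2 + C1 = -4 and y'(0) = -5/2 + C2 + 2*C1 = 0. Solving gives C1 = -2, C2 = 13/2.

y = -2 - 2*exp(2*x) - 5*x/2 - 3*x**2/2 + 13*x*exp(2*x)/2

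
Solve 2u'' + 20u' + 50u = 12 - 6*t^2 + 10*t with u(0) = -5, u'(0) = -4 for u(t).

Divide through by 2: u'' + 10u' + 25u = 6 - 3*t^2 + 5*t.
Characteristic equation r² + 10r + 25 = 0 has discriminant (10)² - 4·(25) = 0, so r = -5 is a repeated root.
Hence u_h = (C1 + C2*t)*exp(-5*t).
For the particular solution try u_p = A0 + A1*t + A2*t^2. Substituting and matching coefficients of each power of t gives A0 = 82/625, A1 = 37/125, A2 = -3/25, so u_p = 82/625 - 3*t^2/25 + 37*t/125.
General solution: u = 82/625 - 3*t^2/25 + 37*t/125 + C1*exp(-5*t) + C2*t*exp(-5*t).
Apply the initial conditions: u(0) = 82/625 + C1 = -5 and u'(0) = 37/125 + C2 - 5*C1 = -4. Solving gives C1 = -3207/625, C2 = -3744/125.

u = 82/625 - 3207*exp(-5*t)/625 - 3*t**2/25 + 37*t/125 - 3744*t*exp(-5*t)/125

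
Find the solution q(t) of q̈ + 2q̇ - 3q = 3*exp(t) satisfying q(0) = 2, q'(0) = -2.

q = 13*exp(t)/16 + 19*exp(-3*t)/16 + 3*t*exp(t)/4

Characteristic equation r² + 2r - 3 = 0 factors as (r + 3)(r - 1) = 0, so r = -3, 1.
Hence q_h = C1*exp(-3*t) + C2*exp(t).
Since exp(t) solves the homogeneous equation (r = 1 is a root of multiplicity 1), multiply the trial by t. Try q_p = A*t*exp(t). Substituting into the equation and dividing by exp(t) gives A = 3/4, so q_p = 3*t*exp(t)/4.
General solution: q = C1*exp(-3*t) + C2*exp(t) + 3*t*exp(t)/4.
Apply the initial conditions: q(0) = C1 + C2 = 2 and q'(0) = 3/4 + C2 - 3*C1 = -2. Solving gives C1 = 19/16, C2 = 13/16.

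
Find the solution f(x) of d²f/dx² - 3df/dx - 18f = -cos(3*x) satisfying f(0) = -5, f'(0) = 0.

f = -227*exp(6*x)/135 - 181*exp(-3*x)/54 + cos(3*x)/30 + sin(3*x)/90

Characteristic equation r² - 3r - 18 = 0 factors as (r + 3)(r - 6) = 0, so r = -3, 6.
Hence f_h = C1*exp(-3*x) + C2*exp(6*x).
Try f_p = A*cos(3*x) + B*sin(3*x). Substituting and equating the coefficients of cos(3x) and sin(3x) gives A = 1/30, B = 1/90, so f_p = cos(3*x)/30 + sin(3*x)/90.
General solution: f = cos(3*x)/30 + sin(3*x)/90 + C1*exp(-3*x) + C2*exp(6*x).
Apply the initial conditions: f(0) = 1/30 + C1 + C2 = -5 and f'(0) = 1/30 - 3*C1 + 6*C2 = 0. Solving gives C1 = -181/54, C2 = -227/135.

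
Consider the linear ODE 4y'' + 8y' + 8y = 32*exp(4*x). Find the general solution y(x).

y = 4*exp(4*x)/13 + C1*cos(x)*exp(-x) + C2*exp(-x)*sin(x)

Divide through by 4: y'' + 2y' + 2y = 8*exp(4*x).
Characteristic equation r² + 2r + 2 = 0 has discriminant (2)² - 4·(2) = -4 < 0, so r = -1 ± i.
Hence y_h = C1*cos(x)*exp(-x) + C2*exp(-x)*sin(x).
Try y_p = A*exp(4*x). Substituting into the equation and dividing by exp(4*x) gives A = 4/13, so y_p = 4*exp(4*x)/13.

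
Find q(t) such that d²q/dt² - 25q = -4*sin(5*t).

q = 2*sin(5*t)/25 + C1*exp(-5*t) + C2*exp(5*t)

Characteristic equation r² - 25 = 0 factors as (r + 5)(r - 5) = 0, so r = -5, 5.
Hence q_h = C1*exp(-5*t) + C2*exp(5*t).
Try q_p = A*cos(5*t) + B*sin(5*t). Substituting and equating the coefficients of cos(5t) and sin(5t) gives A = 0, B = 2/25, so q_p = 2*sin(5*t)/25.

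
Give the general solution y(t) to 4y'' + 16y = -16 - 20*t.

Divide through by 4: y'' + 4y = -4 - 5*t.
Characteristic equation r² + 4 = 0 has discriminant (0)² - 4·(4) = -16 < 0, so r = ± 2i.
Hence y_h = C1*cos(2*t) + C2*sin(2*t).
For the particular solution try y_p = A0 + A1*t. Substituting and matching coefficients of each power of t gives A0 = -1, A1 = -5/4, so y_p = -1 - 5*t/4.

y = -1 - 5*t/4 + C1*cos(2*t) + C2*sin(2*t)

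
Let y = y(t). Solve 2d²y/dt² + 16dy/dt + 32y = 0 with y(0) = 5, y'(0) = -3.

y = 5*exp(-4*t) + 17*t*exp(-4*t)

Divide through by 2: y'' + 8y' + 16y = 0.
Characteristic equation r² + 8r + 16 = 0 has discriminant (8)² - 4·(16) = 0, so r = -4 is a repeated root.
Hence y_h = (C1 + C2*t)*exp(-4*t).
Apply the initial conditions: y(0) = C1 = 5 and y'(0) = C2 - 4*C1 = -3. Solving gives C1 = 5, C2 = 17.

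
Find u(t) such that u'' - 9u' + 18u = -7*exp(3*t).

u = C1*exp(6*t) + C2*exp(3*t) + 7*t*exp(3*t)/3

Characteristic equation r² - 9r + 18 = 0 factors as (r - 6)(r - 3) = 0, so r = 6, 3.
Hence u_h = C1*exp(6*t) + C2*exp(3*t).
Since exp(3*t) solves the homogeneous equation (r = 3 is a root of multiplicity 1), multiply the trial by t. Try u_p = A*t*exp(3*t). Substituting into the equation and dividing by exp(3*t) gives A = 7/3, so u_p = 7*t*exp(3*t)/3.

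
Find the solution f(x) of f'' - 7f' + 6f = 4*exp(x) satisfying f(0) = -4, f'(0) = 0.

Characteristic equation r² - 7r + 6 = 0 factors as (r - 1)(r - 6) = 0, so r = 1, 6.
Hence f_h = C1*exp(x) + C2*exp(6*x).
Since exp(x) solves the homogeneous equation (r = 1 is a root of multiplicity 1), multiply the trial by x. Try f_p = A*x*exp(x). Substituting into the equation and dividing by exp(x) gives A = -4/5, so f_p = -4*x*exp(x)/5.
General solution: f = C1*exp(x) + C2*exp(6*x) - 4*x*exp(x)/5.
Apply the initial conditions: f(0) = C1 + C2 = -4 and f'(0) = -4/5 + C1 + 6*C2 = 0. Solving gives C1 = -124/25, C2 = 24/25.

f = -124*exp(x)/25 + 24*exp(6*x)/25 - 4*x*exp(x)/5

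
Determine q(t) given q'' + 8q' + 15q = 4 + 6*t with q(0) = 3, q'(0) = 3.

Characteristic equation r² + 8r + 15 = 0 factors as (r + 3)(r + 5) = 0, so r = -3, -5.
Hence q_h = C1*exp(-3*t) + C2*exp(-5*t).
For the particular solution try q_p = A0 + A1*t. Substituting and matching coefficients of each power of t gives A0 = 4/75, A1 = 2/5, so q_p = 4/75 + 2*t/5.
General solution: q = 4/75 + 2*t/5 + C1*exp(-3*t) + C2*exp(-5*t).
Apply the initial conditions: q(0) = 4/75 + C1 + C2 = 3 and q'(0) = 2/5 - 5*C2 - 3*C1 = 3. Solving gives C1 = 26/3, C2 = -143/25.

q = 4/75 - 143*exp(-5*t)/25 + 2*t/5 + 26*exp(-3*t)/3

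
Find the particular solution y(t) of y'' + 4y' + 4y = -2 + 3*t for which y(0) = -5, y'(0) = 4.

y = -5/4 - 15*exp(-2*t)/4 + 3*t/4 - 17*t*exp(-2*t)/4

Characteristic equation r² + 4r + 4 = 0 has discriminant (4)² - 4·(4) = 0, so r = -2 is a repeated root.
Hence y_h = (C1 + C2*t)*exp(-2*t).
For the particular solution try y_p = A0 + A1*t. Substituting and matching coefficients of each power of t gives A0 = -5/4, A1 = 3/4, so y_p = -5/4 + 3*t/4.
General solution: y = -5/4 + 3*t/4 + C1*exp(-2*t) + C2*t*exp(-2*t).
Apply the initial conditions: y(0) = -5/4 + C1 = -5 and y'(0) = 3/4 + C2 - 2*C1 = 4. Solving gives C1 = -15/4, C2 = -17/4.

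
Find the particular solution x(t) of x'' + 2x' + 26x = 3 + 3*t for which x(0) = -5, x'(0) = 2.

x = 18/169 + 3*t/26 - 1089*exp(-t)*sin(5*t)/1690 - 863*cos(5*t)*exp(-t)/169

Characteristic equation r² + 2r + 26 = 0 has discriminant (2)² - 4·(26) = -100 < 0, so r = -1 ± 5i.
Hence x_h = C1*cos(5*t)*exp(-t) + C2*exp(-t)*sin(5*t).
For the particular solution try x_p = A0 + A1*t. Substituting and matching coefficients of each power of t gives A0 = 18/169, A1 = 3/26, so x_p = 18/169 + 3*t/26.
General solution: x = 18/169 + 3*t/26 + C1*cos(5*t)*exp(-t) + C2*exp(-t)*sin(5*t).
Apply the initial conditions: x(0) = 18/169 + C1 = -5 and x'(0) = 3/26 - C1 + 5*C2 = 2. Solving gives C1 = -863/169, C2 = -1089/1690.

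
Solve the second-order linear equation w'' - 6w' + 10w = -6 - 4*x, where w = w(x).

Characteristic equation r² - 6r + 10 = 0 has discriminant (-6)² - 4·(10) = -4 < 0, so r = 3 ± i.
Hence w_h = C1*cos(x)*exp(3*x) + C2*exp(3*x)*sin(x).
For the particular solution try w_p = A0 + A1*x. Substituting and matching coefficients of each power of x gives A0 = -21/25, A1 = -2/5, so w_p = -21/25 - 2*x/5.

w = -21/25 - 2*x/5 + C1*cos(x)*exp(3*x) + C2*exp(3*x)*sin(x)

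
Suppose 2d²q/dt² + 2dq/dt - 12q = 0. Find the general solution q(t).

Divide through by 2: q'' + q' - 6q = 0.
Characteristic equation r² + r - 6 = 0 factors as (r - 2)(r + 3) = 0, so r = 2, -3.
Hence q_h = C1*exp(2*t) + C2*exp(-3*t).

q = C1*exp(2*t) + C2*exp(-3*t)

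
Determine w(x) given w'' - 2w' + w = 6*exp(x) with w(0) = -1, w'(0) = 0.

Characteristic equation r² - 2r + 1 = 0 has discriminant (-2)² - 4·(1) = 0, so r = 1 is a repeated root.
Hence w_h = (C1 + C2*x)*exp(x).
Since exp(x) solves the homogeneous equation (r = 1 is a root of multiplicity 2), multiply the trial by x^2. Try w_p = A*x^2*exp(x). Substituting into the equation and dividing by exp(x) gives A = 3, so w_p = 3*x^2*exp(x).
General solution: w = C1*exp(x) + 3*x^2*exp(x) + C2*x*exp(x).
Apply the initial conditions: w(0) = C1 = -1 and w'(0) = C1 + C2 = 0. Solving gives C1 = -1, C2 = 1.

w = -exp(x) + x*exp(x) + 3*x**2*exp(x)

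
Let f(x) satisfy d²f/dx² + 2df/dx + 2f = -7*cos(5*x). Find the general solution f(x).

Characteristic equation r² + 2r + 2 = 0 has discriminant (2)² - 4·(2) = -4 < 0, so r = -1 ± i.
Hence f_h = C1*cos(x)*exp(-x) + C2*exp(-x)*sin(x).
Try f_p = A*cos(5*x) + B*sin(5*x). Substituting and equating the coefficients of cos(5x) and sin(5x) gives A = 161/629, B = -70/629, so f_p = -70*sin(5*x)/629 + 161*cos(5*x)/629.

f = -70*sin(5*x)/629 + 161*cos(5*x)/629 + C1*cos(x)*exp(-x) + C2*exp(-x)*sin(x)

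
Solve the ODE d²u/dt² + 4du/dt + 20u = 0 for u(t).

u = C1*cos(4*t)*exp(-2*t) + C2*exp(-2*t)*sin(4*t)

Characteristic equation r² + 4r + 20 = 0 has discriminant (4)² - 4·(20) = -64 < 0, so r = -2 ± 4i.
Hence u_h = C1*cos(4*t)*exp(-2*t) + C2*exp(-2*t)*sin(4*t).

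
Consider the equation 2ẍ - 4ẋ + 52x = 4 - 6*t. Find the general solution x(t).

Divide through by 2: x'' - 2x' + 26x = 2 - 3*t.
Characteristic equation r² - 2r + 26 = 0 has discriminant (-2)² - 4·(26) = -100 < 0, so r = 1 ± 5i.
Hence x_h = C1*cos(5*t)*exp(t) + C2*exp(t)*sin(5*t).
For the particular solution try x_p = A0 + A1*t. Substituting and matching coefficients of each power of t gives A0 = 23/338, A1 = -3/26, so x_p = 23/338 - 3*t/26.

x = 23/338 - 3*t/26 + C1*cos(5*t)*exp(t) + C2*exp(t)*sin(5*t)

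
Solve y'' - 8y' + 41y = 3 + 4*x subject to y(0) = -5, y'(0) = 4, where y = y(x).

y = 155/1681 + 4*x/41 - 8560*cos(5*x)*exp(4*x)/1681 + 8160*exp(4*x)*sin(5*x)/1681

Characteristic equation r² - 8r + 41 = 0 has discriminant (-8)² - 4·(41) = -100 < 0, so r = 4 ± 5i.
Hence y_h = C1*cos(5*x)*exp(4*x) + C2*exp(4*x)*sin(5*x).
For the particular solution try y_p = A0 + A1*x. Substituting and matching coefficients of each power of x gives A0 = 155/1681, A1 = 4/41, so y_p = 155/1681 + 4*x/41.
General solution: y = 155/1681 + 4*x/41 + C1*cos(5*x)*exp(4*x) + C2*exp(4*x)*sin(5*x).
Apply the initial conditions: y(0) = 155/1681 + C1 = -5 and y'(0) = 4/41 + 4*C1 + 5*C2 = 4. Solving gives C1 = -8560/1681, C2 = 8160/1681.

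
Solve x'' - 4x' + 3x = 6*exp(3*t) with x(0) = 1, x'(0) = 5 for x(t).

Characteristic equation r² - 4r + 3 = 0 factors as (r - 1)(r - 3) = 0, so r = 1, 3.
Hence x_h = C1*exp(t) + C2*exp(3*t).
Since exp(3*t) solves the homogeneous equation (r = 3 is a root of multiplicity 1), multiply the trial by t. Try x_p = A*t*exp(3*t). Substituting into the equation and dividing by exp(3*t) gives A = 3, so x_p = 3*t*exp(3*t).
General solution: x = C1*exp(t) + C2*exp(3*t) + 3*t*exp(3*t).
Apply the initial conditions: x(0) = C1 + C2 = 1 and x'(0) = 3 + C1 + 3*C2 = 5. Solving gives C1 = 1/2, C2 = 1/2.

x = exp(t)/2 + exp(3*t)/2 + 3*t*exp(3*t)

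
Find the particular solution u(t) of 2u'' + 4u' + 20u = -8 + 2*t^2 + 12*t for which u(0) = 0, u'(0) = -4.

u = -133/250 + t**2/10 + 14*t/25 - 1007*exp(-t)*sin(3*t)/750 + 133*cos(3*t)*exp(-t)/250

Divide through by 2: u'' + 2u' + 10u = -4 + t^2 + 6*t.
Characteristic equation r² + 2r + 10 = 0 has discriminant (2)² - 4·(10) = -36 < 0, so r = -1 ± 3i.
Hence u_h = C1*cos(3*t)*exp(-t) + C2*exp(-t)*sin(3*t).
For the particular solution try u_p = A0 + A1*t + A2*t^2. Substituting and matching coefficients of each power of t gives A0 = -133/250, A1 = 14/25, A2 = 1/10, so u_p = -133/250 + t^2/10 + 14*t/25.
General solution: u = -133/250 + t^2/10 + 14*t/25 + C1*cos(3*t)*exp(-t) + C2*exp(-t)*sin(3*t).
Apply the initial conditions: u(0) = -133/250 + C1 = 0 and u'(0) = 14/25 - C1 + 3*C2 = -4. Solving gives C1 = 133/250, C2 = -1007/750.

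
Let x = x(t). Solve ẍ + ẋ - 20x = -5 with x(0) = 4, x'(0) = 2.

Characteristic equation r² + r - 20 = 0 factors as (r + 5)(r - 4) = 0, so r = -5, 4.
Hence x_h = C1*exp(-5*t) + C2*exp(4*t).
For the particular solution try x_p = A0. Substituting and matching coefficients of each power of t gives A0 = 1/4, so x_p = 1/4.
General solution: x = 1/4 + C1*exp(-5*t) + C2*exp(4*t).
Apply the initial conditions: x(0) = 1/4 + C1 + C2 = 4 and x'(0) = -5*C1 + 4*C2 = 2. Solving gives C1 = 13/9, C2 = 83/36.

x = 1/4 + 13*exp(-5*t)/9 + 83*exp(4*t)/36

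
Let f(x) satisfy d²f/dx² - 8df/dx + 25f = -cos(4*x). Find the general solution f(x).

f = -9*cos(4*x)/1105 + 32*sin(4*x)/1105 + C1*cos(3*x)*exp(4*x) + C2*exp(4*x)*sin(3*x)

Characteristic equation r² - 8r + 25 = 0 has discriminant (-8)² - 4·(25) = -36 < 0, so r = 4 ± 3i.
Hence f_h = C1*cos(3*x)*exp(4*x) + C2*exp(4*x)*sin(3*x).
Try f_p = A*cos(4*x) + B*sin(4*x). Substituting and equating the coefficients of cos(4x) and sin(4x) gives A = -9/1105, B = 32/1105, so f_p = -9*cos(4*x)/1105 + 32*sin(4*x)/1105.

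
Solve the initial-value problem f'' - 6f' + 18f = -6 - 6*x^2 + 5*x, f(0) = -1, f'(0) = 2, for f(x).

Characteristic equation r² - 6r + 18 = 0 has discriminant (-6)² - 4·(18) = -36 < 0, so r = 3 ± 3i.
Hence f_h = C1*cos(3*x)*exp(3*x) + C2*exp(3*x)*sin(3*x).
For the particular solution try f_p = A0 + A1*x + A2*x^2. Substituting and matching coefficients of each power of x gives A0 = -5/18, A1 = 1/18, A2 = -1/3, so f_p = -5/18 - x^2/3 + x/18.
General solution: f = -5/18 - x^2/3 + x/18 + C1*cos(3*x)*exp(3*x) + C2*exp(3*x)*sin(3*x).
Apply the initial conditions: f(0) = -5/18 + C1 = -1 and f'(0) = 1/18 + 3*C1 + 3*C2 = 2. Solving gives C1 = -13/18, C2 = 37/27.

f = -5/18 - x**2/3 + x/18 - 13*cos(3*x)*exp(3*x)/18 + 37*exp(3*x)*sin(3*x)/27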